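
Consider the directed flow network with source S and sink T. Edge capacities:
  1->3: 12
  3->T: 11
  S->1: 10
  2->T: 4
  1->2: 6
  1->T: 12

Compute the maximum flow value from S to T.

10

Augment S->1->T: bottleneck 10. Total 10.
No augmenting path remains in the residual graph.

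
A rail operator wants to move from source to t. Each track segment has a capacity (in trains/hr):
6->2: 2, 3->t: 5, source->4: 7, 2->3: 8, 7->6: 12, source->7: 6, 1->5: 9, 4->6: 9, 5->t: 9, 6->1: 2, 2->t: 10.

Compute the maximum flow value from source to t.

4

Augment source->4->6->2->t: bottleneck 2. Total 2.
Augment source->4->6->1->5->t: bottleneck 2. Total 4.
No augmenting path remains in the residual graph.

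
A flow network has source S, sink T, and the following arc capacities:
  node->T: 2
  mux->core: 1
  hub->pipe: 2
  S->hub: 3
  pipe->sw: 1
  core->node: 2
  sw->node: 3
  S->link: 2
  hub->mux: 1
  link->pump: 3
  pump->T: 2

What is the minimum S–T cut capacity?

4

Max flow = 4 (via 3 augmenting paths).
In the residual at optimum, the set reachable from S is {S, hub, pipe}.
Cut edges: pipe->sw (cap 1), hub->mux (cap 1), S->link (cap 2). Sum = 4.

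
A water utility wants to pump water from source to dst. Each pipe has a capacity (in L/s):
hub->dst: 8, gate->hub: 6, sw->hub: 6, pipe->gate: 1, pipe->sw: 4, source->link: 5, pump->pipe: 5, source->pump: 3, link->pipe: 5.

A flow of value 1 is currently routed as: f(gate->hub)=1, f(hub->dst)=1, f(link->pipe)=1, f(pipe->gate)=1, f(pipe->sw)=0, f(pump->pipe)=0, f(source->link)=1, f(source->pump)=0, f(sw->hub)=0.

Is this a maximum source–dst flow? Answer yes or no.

No

Residual path source->link->pipe->sw->hub->dst has bottleneck 4 > 0.
Pushing 4 along it raises the flow to 5, so the given flow is not maximum.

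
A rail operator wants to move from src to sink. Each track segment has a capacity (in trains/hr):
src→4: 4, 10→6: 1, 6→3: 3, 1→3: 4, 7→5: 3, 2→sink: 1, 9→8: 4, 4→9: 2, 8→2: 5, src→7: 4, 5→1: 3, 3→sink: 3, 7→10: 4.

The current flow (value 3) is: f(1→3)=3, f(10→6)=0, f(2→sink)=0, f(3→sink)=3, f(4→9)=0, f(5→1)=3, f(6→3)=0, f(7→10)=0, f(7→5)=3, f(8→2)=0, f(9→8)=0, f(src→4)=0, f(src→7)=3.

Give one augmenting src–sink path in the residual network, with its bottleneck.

Residual along src→4→9→8→2→sink: src→4: 4, 4→9: 2, 9→8: 4, 8→2: 5, 2→sink: 1.
Bottleneck = min = 1.

src→4→9→8→2→sink, bottleneck 1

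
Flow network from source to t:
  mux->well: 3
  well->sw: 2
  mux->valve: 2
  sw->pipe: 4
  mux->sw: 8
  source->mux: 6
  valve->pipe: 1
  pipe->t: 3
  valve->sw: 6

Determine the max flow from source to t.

Augment source->mux->valve->pipe->t: bottleneck 1. Total 1.
Augment source->mux->sw->pipe->t: bottleneck 2. Total 3.
No augmenting path remains in the residual graph.

3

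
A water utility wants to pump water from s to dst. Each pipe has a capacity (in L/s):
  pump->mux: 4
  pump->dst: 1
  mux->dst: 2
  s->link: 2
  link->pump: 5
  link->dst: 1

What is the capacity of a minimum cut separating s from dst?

2

Max flow = 2 (via 2 augmenting paths).
In the residual at optimum, the set reachable from s is {s}.
Cut edges: s->link (cap 2). Sum = 2.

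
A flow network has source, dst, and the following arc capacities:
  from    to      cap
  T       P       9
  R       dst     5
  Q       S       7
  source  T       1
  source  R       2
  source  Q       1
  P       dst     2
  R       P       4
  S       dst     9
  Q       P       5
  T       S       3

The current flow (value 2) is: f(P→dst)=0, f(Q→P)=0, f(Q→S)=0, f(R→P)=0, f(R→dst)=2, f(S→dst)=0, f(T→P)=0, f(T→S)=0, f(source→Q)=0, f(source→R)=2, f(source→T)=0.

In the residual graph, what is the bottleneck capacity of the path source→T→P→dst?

1

Residual capacities along the path: source→T: 1, T→P: 9, P→dst: 2.
Minimum is 1.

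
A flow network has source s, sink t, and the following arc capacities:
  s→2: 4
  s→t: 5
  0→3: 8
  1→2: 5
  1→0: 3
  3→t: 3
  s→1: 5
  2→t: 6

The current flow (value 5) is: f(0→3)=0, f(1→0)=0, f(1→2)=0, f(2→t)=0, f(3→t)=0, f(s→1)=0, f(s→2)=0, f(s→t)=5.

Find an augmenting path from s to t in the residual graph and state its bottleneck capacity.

Residual along s→2→t: s→2: 4, 2→t: 6.
Bottleneck = min = 4.

s→2→t, bottleneck 4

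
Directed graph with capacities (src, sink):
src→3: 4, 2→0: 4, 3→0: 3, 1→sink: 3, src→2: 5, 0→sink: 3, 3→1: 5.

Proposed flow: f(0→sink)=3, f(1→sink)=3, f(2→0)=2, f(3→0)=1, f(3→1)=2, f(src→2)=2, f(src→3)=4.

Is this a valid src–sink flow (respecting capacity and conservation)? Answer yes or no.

No

Conservation fails at 3: inflow 4 ≠ outflow 3.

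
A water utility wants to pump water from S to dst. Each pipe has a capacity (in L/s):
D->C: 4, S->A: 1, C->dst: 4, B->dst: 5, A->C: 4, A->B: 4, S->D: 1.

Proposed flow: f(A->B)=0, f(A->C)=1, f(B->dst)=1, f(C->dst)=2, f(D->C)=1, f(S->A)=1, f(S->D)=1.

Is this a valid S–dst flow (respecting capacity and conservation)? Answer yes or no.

Conservation fails at B: inflow 0 ≠ outflow 1.

No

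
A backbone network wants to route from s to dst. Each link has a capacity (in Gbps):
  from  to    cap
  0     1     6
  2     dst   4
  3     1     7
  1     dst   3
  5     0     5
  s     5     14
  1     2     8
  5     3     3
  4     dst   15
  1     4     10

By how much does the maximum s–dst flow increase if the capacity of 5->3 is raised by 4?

Original max flow = 8.
After raising cap(5->3), augmenting paths through that edge carry 4 more units.
New max flow = 12. Increase = 4.

4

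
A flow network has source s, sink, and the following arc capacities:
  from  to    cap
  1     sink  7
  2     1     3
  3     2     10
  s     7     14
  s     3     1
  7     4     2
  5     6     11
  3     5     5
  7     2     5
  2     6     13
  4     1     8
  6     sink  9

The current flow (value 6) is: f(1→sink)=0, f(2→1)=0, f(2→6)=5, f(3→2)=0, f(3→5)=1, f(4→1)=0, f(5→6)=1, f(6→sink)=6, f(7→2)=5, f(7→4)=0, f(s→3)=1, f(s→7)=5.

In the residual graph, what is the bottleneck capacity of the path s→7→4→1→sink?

2

Residual capacities along the path: s→7: 9, 7→4: 2, 4→1: 8, 1→sink: 7.
Minimum is 2.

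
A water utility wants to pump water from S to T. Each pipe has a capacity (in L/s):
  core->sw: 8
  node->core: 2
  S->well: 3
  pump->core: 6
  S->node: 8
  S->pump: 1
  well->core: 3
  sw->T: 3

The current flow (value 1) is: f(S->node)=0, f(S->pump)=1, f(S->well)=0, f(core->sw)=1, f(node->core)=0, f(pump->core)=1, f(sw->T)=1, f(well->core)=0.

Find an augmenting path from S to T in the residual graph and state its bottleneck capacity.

S->node->core->sw->T, bottleneck 2

Residual along S->node->core->sw->T: S->node: 8, node->core: 2, core->sw: 7, sw->T: 2.
Bottleneck = min = 2.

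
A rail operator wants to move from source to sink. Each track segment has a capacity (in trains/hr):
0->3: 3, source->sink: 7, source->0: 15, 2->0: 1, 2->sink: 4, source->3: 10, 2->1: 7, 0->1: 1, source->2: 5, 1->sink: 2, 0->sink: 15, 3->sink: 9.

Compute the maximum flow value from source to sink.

36

Augment source->sink: bottleneck 7. Total 7.
Augment source->2->sink: bottleneck 4. Total 11.
Augment source->0->sink: bottleneck 15. Total 26.
Augment source->3->sink: bottleneck 9. Total 35.
Augment source->2->1->sink: bottleneck 1. Total 36.
No augmenting path remains in the residual graph.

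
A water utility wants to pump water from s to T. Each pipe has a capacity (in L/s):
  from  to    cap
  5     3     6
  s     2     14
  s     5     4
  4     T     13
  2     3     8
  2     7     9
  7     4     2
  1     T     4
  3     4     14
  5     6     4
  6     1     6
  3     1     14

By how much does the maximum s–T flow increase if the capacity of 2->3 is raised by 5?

Original max flow = 14.
After raising cap(2->3), augmenting paths through that edge carry 3 more units.
New max flow = 17. Increase = 3.

3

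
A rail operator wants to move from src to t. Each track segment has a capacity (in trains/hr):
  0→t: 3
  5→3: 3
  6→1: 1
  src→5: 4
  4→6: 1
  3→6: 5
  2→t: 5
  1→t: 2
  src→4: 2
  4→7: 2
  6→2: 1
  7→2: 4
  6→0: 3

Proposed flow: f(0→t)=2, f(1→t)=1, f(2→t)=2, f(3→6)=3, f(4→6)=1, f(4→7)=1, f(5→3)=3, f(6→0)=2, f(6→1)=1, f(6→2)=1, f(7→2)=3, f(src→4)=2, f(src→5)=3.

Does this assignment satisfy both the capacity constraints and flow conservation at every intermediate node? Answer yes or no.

Conservation fails at 7: inflow 1 ≠ outflow 3.

No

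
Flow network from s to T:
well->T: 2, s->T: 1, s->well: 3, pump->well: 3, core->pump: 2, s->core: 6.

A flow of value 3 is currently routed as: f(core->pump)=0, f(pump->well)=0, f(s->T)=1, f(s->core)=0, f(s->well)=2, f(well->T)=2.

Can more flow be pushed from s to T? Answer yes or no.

Residual reachable from s: {core, pump, s, well}; T is not reachable.
Saturated cut: s->T, well->T with total capacity 3 = current flow value. Flow is maximum.

No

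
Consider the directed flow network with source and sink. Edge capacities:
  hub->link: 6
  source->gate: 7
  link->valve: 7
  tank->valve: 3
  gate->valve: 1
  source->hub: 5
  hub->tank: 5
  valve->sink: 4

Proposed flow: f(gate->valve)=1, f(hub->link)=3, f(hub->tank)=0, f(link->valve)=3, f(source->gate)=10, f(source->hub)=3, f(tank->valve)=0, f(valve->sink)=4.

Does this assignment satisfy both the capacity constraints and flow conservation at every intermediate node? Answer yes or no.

Capacity violated on source->gate: flow 10 > capacity 7.

No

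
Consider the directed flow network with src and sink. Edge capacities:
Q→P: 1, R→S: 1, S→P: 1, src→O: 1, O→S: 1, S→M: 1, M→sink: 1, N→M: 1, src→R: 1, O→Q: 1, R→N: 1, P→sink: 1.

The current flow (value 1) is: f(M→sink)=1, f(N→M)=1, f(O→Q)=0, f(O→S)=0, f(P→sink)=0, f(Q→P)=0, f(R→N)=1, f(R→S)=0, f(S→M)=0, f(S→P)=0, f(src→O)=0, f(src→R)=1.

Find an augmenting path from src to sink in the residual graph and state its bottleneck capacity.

Residual along src→O→S→P→sink: src→O: 1, O→S: 1, S→P: 1, P→sink: 1.
Bottleneck = min = 1.

src→O→S→P→sink, bottleneck 1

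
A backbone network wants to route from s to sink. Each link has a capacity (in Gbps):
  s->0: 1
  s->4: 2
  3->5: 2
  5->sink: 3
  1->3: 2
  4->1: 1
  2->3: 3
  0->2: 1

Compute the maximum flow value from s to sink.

Augment s->0->2->3->5->sink: bottleneck 1. Total 1.
Augment s->4->1->3->5->sink: bottleneck 1. Total 2.
No augmenting path remains in the residual graph.

2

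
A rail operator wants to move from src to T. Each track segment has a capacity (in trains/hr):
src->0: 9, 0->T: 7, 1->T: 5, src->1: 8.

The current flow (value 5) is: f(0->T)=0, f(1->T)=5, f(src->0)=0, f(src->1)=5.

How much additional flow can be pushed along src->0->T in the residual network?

Residual capacities along the path: src->0: 9, 0->T: 7.
Minimum is 7.

7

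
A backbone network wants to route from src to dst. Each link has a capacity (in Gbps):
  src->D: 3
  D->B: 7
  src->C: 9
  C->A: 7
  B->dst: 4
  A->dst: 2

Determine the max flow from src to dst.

Augment src->D->B->dst: bottleneck 3. Total 3.
Augment src->C->A->dst: bottleneck 2. Total 5.
No augmenting path remains in the residual graph.

5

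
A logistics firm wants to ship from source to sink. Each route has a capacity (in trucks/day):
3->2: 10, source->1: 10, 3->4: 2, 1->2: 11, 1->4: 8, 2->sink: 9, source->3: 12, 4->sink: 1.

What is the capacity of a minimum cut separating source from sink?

10

Max flow = 10 (via 2 augmenting paths).
In the residual at optimum, the set reachable from source is {1, 2, 3, 4, source}.
Cut edges: 4->sink (cap 1), 2->sink (cap 9). Sum = 10.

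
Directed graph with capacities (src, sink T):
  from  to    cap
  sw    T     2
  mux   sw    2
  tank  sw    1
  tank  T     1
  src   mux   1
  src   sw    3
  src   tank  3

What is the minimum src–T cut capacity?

3

Max flow = 3 (via 2 augmenting paths).
In the residual at optimum, the set reachable from src is {mux, src, sw, tank}.
Cut edges: tank->T (cap 1), sw->T (cap 2). Sum = 3.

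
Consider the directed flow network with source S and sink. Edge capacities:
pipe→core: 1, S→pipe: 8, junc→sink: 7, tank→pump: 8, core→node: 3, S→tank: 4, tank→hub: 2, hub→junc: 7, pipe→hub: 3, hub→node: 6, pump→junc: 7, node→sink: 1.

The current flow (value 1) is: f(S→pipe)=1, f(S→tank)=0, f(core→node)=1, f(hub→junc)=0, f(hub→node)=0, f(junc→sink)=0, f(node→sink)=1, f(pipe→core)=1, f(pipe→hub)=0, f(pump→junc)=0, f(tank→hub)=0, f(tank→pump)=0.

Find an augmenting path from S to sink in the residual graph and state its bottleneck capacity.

Residual along S→pipe→hub→junc→sink: S→pipe: 7, pipe→hub: 3, hub→junc: 7, junc→sink: 7.
Bottleneck = min = 3.

S→pipe→hub→junc→sink, bottleneck 3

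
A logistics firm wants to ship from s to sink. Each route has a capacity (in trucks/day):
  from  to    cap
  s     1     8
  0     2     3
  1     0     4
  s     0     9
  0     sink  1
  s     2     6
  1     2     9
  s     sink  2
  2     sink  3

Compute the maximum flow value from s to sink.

Augment s->sink: bottleneck 2. Total 2.
Augment s->0->sink: bottleneck 1. Total 3.
Augment s->2->sink: bottleneck 3. Total 6.
No augmenting path remains in the residual graph.

6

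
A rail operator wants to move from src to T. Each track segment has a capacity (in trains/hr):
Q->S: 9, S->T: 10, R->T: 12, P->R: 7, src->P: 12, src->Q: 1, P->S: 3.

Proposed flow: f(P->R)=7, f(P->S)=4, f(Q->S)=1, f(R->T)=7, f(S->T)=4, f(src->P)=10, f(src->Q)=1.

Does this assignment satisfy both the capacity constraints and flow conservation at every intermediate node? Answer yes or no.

Capacity violated on P->S: flow 4 > capacity 3.

No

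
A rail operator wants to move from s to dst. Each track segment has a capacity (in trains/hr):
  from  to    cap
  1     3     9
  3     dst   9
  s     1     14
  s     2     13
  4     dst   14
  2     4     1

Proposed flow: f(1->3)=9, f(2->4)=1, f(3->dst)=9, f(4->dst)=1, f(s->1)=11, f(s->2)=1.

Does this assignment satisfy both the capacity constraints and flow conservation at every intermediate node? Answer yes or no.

No

Conservation fails at 1: inflow 11 ≠ outflow 9.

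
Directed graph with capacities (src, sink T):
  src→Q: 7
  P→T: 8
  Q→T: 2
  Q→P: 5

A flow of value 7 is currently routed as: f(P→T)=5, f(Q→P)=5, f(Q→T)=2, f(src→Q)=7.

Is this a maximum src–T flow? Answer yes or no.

Yes

Residual reachable from src: {src}; T is not reachable.
Saturated cut: src→Q with total capacity 7 = current flow value. Flow is maximum.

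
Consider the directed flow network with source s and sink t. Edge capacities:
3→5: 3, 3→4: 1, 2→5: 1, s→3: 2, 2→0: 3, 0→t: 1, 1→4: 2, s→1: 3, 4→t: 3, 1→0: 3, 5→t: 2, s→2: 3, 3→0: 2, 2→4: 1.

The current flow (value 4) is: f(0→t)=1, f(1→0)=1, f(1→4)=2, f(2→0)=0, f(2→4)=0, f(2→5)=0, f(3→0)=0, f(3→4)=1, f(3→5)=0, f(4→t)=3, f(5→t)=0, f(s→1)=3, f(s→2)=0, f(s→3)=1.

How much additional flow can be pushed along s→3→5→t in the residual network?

Residual capacities along the path: s→3: 1, 3→5: 3, 5→t: 2.
Minimum is 1.

1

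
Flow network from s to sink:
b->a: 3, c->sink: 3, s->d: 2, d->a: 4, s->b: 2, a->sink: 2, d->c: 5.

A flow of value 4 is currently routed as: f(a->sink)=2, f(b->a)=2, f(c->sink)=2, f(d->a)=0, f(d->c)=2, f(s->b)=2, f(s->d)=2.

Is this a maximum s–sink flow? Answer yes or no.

Residual reachable from s: {s}; sink is not reachable.
Saturated cut: s->b, s->d with total capacity 4 = current flow value. Flow is maximum.

Yes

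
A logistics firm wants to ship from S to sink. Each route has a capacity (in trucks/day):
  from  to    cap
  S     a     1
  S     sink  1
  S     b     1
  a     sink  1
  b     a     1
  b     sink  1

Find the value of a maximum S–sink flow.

3

Augment S→sink: bottleneck 1. Total 1.
Augment S→b→sink: bottleneck 1. Total 2.
Augment S→a→sink: bottleneck 1. Total 3.
No augmenting path remains in the residual graph.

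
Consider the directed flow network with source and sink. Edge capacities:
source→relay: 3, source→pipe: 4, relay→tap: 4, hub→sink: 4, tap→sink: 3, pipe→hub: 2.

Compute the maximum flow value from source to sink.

Augment source→pipe→hub→sink: bottleneck 2. Total 2.
Augment source→relay→tap→sink: bottleneck 3. Total 5.
No augmenting path remains in the residual graph.

5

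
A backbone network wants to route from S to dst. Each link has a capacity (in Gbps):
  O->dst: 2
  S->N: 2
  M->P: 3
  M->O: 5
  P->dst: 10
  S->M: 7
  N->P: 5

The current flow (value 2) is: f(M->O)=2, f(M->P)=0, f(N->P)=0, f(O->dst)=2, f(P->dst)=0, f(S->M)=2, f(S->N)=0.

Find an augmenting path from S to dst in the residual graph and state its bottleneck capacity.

Residual along S->M->P->dst: S->M: 5, M->P: 3, P->dst: 10.
Bottleneck = min = 3.

S->M->P->dst, bottleneck 3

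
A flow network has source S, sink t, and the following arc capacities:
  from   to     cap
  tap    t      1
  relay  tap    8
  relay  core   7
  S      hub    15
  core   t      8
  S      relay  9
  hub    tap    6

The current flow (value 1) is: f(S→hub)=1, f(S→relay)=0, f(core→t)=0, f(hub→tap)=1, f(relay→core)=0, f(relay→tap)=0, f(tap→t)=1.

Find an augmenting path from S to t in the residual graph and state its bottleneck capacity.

S→relay→core→t, bottleneck 7

Residual along S→relay→core→t: S→relay: 9, relay→core: 7, core→t: 8.
Bottleneck = min = 7.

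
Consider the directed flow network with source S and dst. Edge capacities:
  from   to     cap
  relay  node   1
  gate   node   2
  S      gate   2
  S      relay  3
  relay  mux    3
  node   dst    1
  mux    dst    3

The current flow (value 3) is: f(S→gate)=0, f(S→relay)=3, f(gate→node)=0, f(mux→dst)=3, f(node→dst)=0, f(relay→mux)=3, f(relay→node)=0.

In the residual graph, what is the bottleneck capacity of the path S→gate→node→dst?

1

Residual capacities along the path: S→gate: 2, gate→node: 2, node→dst: 1.
Minimum is 1.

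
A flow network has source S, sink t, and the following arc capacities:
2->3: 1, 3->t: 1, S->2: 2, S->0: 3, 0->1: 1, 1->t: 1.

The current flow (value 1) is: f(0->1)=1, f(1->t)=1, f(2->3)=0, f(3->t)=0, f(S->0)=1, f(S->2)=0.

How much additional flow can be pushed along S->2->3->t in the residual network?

Residual capacities along the path: S->2: 2, 2->3: 1, 3->t: 1.
Minimum is 1.

1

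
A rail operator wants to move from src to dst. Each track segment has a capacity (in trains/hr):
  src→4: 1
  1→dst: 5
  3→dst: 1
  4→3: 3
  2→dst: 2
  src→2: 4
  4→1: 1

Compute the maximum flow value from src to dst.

Augment src→2→dst: bottleneck 2. Total 2.
Augment src→4→3→dst: bottleneck 1. Total 3.
No augmenting path remains in the residual graph.

3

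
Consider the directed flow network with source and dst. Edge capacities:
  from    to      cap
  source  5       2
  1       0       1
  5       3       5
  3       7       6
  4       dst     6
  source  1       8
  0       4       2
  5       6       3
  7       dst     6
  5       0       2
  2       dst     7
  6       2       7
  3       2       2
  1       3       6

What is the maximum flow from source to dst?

Augment source→1→0→4→dst: bottleneck 1. Total 1.
Augment source→1→3→2→dst: bottleneck 2. Total 3.
Augment source→1→3→7→dst: bottleneck 4. Total 7.
Augment source→5→3→7→dst: bottleneck 2. Total 9.
No augmenting path remains in the residual graph.

9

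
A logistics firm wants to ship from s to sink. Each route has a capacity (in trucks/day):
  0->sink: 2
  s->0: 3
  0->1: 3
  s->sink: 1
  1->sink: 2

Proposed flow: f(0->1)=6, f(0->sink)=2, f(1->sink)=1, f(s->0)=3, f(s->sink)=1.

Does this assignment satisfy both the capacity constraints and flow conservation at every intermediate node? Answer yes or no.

Capacity violated on 0->1: flow 6 > capacity 3.

No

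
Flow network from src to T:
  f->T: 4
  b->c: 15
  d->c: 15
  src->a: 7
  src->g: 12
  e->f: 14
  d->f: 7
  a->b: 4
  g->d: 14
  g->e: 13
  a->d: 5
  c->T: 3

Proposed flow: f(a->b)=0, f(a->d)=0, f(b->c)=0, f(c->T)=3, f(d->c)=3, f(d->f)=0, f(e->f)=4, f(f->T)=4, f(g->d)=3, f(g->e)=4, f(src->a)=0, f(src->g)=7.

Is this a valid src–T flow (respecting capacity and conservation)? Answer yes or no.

Yes

Every edge has 0 ≤ f(e) ≤ cap(e).
At each intermediate node, inflow equals outflow.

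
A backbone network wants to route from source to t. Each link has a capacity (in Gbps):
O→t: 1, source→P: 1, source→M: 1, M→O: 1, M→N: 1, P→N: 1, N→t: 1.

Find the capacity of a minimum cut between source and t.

2

Max flow = 2 (via 2 augmenting paths).
In the residual at optimum, the set reachable from source is {source}.
Cut edges: source→M (cap 1), source→P (cap 1). Sum = 2.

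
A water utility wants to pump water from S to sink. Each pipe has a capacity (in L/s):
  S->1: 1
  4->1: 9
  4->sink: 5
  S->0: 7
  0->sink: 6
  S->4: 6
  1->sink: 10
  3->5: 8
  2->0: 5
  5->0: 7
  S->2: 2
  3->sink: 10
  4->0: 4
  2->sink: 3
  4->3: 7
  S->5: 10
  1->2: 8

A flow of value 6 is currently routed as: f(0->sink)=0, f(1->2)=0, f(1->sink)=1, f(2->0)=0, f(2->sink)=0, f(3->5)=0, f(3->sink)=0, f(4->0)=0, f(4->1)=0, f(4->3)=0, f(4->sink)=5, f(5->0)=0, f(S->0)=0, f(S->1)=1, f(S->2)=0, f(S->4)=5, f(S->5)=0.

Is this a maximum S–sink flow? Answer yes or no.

No

Residual path S->2->sink has bottleneck 2 > 0.
Pushing 2 along it raises the flow to 8, so the given flow is not maximum.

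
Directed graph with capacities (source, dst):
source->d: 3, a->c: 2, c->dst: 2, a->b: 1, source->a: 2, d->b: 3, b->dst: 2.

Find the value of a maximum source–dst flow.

Augment source->a->c->dst: bottleneck 2. Total 2.
Augment source->d->b->dst: bottleneck 2. Total 4.
No augmenting path remains in the residual graph.

4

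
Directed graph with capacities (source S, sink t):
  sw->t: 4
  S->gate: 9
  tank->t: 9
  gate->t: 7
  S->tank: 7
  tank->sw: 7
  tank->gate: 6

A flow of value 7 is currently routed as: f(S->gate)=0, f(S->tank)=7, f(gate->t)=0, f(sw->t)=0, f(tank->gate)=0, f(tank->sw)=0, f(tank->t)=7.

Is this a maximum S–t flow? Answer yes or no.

Residual path S->gate->t has bottleneck 7 > 0.
Pushing 7 along it raises the flow to 14, so the given flow is not maximum.

No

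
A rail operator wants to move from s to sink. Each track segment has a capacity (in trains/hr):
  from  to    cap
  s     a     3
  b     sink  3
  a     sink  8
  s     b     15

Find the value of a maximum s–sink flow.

Augment s→b→sink: bottleneck 3. Total 3.
Augment s→a→sink: bottleneck 3. Total 6.
No augmenting path remains in the residual graph.

6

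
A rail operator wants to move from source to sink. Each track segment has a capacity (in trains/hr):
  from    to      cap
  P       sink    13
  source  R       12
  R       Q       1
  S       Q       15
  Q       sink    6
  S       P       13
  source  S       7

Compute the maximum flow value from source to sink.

8

Augment source->R->Q->sink: bottleneck 1. Total 1.
Augment source->S->Q->sink: bottleneck 5. Total 6.
Augment source->S->P->sink: bottleneck 2. Total 8.
No augmenting path remains in the residual graph.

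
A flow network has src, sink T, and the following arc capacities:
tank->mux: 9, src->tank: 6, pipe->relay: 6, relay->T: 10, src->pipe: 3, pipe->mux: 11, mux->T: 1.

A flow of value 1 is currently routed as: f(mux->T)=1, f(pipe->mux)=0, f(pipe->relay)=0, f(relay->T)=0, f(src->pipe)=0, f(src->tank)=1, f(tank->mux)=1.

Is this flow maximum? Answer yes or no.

No

Residual path src->pipe->relay->T has bottleneck 3 > 0.
Pushing 3 along it raises the flow to 4, so the given flow is not maximum.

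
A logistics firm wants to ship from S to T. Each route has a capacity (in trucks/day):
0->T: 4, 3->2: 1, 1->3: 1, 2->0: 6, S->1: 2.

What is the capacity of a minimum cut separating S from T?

Max flow = 1 (via 1 augmenting path).
In the residual at optimum, the set reachable from S is {1, S}.
Cut edges: 1->3 (cap 1). Sum = 1.

1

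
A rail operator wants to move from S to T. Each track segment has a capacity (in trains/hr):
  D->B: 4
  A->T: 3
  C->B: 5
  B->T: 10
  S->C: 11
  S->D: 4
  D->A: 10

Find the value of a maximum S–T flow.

Augment S->D->A->T: bottleneck 3. Total 3.
Augment S->D->B->T: bottleneck 1. Total 4.
Augment S->C->B->T: bottleneck 5. Total 9.
No augmenting path remains in the residual graph.

9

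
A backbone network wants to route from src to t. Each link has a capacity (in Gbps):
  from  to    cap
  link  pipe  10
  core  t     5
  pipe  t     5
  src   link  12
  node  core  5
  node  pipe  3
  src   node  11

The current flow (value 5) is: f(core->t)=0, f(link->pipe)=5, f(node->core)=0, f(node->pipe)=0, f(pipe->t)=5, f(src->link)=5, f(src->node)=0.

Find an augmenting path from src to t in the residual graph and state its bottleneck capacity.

Residual along src->node->core->t: src->node: 11, node->core: 5, core->t: 5.
Bottleneck = min = 5.

src->node->core->t, bottleneck 5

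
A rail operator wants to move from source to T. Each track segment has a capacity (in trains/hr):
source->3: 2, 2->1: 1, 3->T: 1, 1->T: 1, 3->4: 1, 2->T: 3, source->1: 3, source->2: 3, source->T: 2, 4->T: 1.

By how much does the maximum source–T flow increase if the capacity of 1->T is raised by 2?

Original max flow = 8.
After raising cap(1->T), augmenting paths through that edge carry 2 more units.
New max flow = 10. Increase = 2.

2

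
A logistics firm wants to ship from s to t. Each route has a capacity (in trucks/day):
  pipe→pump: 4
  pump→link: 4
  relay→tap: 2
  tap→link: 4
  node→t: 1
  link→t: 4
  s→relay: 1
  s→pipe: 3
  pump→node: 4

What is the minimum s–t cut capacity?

4

Max flow = 4 (via 2 augmenting paths).
In the residual at optimum, the set reachable from s is {s}.
Cut edges: s→relay (cap 1), s→pipe (cap 3). Sum = 4.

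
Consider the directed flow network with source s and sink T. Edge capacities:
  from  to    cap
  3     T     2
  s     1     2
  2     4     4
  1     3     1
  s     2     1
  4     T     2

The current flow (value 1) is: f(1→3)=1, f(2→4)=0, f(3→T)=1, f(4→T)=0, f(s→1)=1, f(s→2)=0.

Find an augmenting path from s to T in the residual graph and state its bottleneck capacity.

Residual along s→2→4→T: s→2: 1, 2→4: 4, 4→T: 2.
Bottleneck = min = 1.

s→2→4→T, bottleneck 1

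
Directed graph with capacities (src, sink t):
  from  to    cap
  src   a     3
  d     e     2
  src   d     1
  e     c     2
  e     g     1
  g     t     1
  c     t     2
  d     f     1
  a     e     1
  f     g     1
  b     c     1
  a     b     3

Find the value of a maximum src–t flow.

3

Augment src->a->b->c->t: bottleneck 1. Total 1.
Augment src->a->e->c->t: bottleneck 1. Total 2.
Augment src->d->e->g->t: bottleneck 1. Total 3.
No augmenting path remains in the residual graph.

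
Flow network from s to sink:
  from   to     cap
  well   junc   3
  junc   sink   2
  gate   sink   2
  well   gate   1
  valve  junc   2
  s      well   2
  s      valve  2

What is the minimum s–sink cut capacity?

3

Max flow = 3 (via 3 augmenting paths).
In the residual at optimum, the set reachable from s is {junc, s, valve, well}.
Cut edges: well->gate (cap 1), junc->sink (cap 2). Sum = 3.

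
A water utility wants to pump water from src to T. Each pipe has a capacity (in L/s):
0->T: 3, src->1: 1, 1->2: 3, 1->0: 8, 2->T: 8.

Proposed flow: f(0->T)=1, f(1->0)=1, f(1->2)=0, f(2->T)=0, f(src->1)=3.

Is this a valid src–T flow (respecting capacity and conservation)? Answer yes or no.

No

Capacity violated on src->1: flow 3 > capacity 1.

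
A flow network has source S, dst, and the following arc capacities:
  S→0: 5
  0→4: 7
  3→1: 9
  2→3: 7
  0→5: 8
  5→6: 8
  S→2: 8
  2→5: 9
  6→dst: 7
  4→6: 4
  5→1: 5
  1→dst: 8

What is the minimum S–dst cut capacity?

13

Max flow = 13 (via 5 augmenting paths).
In the residual at optimum, the set reachable from S is {S}.
Cut edges: S→0 (cap 5), S→2 (cap 8). Sum = 13.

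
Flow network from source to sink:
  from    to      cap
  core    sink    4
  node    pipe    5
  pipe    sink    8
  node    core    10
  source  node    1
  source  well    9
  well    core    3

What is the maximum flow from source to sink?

Augment source→well→core→sink: bottleneck 3. Total 3.
Augment source→node→core→sink: bottleneck 1. Total 4.
No augmenting path remains in the residual graph.

4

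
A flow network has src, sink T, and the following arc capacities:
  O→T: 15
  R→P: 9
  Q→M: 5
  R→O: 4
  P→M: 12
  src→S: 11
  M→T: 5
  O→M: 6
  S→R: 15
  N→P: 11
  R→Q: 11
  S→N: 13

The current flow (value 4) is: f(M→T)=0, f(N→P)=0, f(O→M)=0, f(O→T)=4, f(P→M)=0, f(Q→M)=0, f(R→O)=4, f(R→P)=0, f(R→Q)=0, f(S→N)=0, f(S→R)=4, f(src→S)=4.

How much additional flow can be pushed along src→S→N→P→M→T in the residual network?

5

Residual capacities along the path: src→S: 7, S→N: 13, N→P: 11, P→M: 12, M→T: 5.
Minimum is 5.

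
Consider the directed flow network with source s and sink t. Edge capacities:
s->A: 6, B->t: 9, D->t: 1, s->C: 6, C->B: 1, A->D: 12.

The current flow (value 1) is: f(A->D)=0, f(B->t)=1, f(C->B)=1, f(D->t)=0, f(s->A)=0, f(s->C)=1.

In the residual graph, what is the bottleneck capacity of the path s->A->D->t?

Residual capacities along the path: s->A: 6, A->D: 12, D->t: 1.
Minimum is 1.

1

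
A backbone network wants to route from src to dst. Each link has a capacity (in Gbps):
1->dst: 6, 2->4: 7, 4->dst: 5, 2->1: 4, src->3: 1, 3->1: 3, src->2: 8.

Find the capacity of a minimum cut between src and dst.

9

Max flow = 9 (via 3 augmenting paths).
In the residual at optimum, the set reachable from src is {src}.
Cut edges: src->2 (cap 8), src->3 (cap 1). Sum = 9.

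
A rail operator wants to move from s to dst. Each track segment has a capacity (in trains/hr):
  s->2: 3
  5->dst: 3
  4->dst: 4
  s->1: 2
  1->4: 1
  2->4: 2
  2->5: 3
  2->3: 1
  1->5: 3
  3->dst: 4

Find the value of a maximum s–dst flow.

Augment s->2->5->dst: bottleneck 3. Total 3.
Augment s->1->4->dst: bottleneck 1. Total 4.
Augment s->1->5->2->3->dst: bottleneck 1. Total 5.
No augmenting path remains in the residual graph.

5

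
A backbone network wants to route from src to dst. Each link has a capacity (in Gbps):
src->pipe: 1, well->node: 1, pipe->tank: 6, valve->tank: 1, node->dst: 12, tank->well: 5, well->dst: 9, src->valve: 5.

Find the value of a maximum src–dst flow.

2

Augment src->pipe->tank->well->dst: bottleneck 1. Total 1.
Augment src->valve->tank->well->dst: bottleneck 1. Total 2.
No augmenting path remains in the residual graph.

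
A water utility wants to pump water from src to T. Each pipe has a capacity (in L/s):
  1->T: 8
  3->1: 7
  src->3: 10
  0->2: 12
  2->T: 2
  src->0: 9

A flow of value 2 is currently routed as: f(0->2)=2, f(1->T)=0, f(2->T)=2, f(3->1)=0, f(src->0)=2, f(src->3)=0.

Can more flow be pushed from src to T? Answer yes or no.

Residual path src->3->1->T has bottleneck 7 > 0.
Pushing 7 along it raises the flow to 9, so the given flow is not maximum.

Yes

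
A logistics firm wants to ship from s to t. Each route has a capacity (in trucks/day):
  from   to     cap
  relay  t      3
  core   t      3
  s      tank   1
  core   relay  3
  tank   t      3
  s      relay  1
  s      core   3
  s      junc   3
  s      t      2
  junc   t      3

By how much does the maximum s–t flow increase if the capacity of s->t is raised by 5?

Original max flow = 10.
After raising cap(s->t), augmenting paths through that edge carry 5 more units.
New max flow = 15. Increase = 5.

5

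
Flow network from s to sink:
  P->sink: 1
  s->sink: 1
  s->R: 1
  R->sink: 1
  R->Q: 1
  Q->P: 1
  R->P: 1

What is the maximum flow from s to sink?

2

Augment s->sink: bottleneck 1. Total 1.
Augment s->R->sink: bottleneck 1. Total 2.
No augmenting path remains in the residual graph.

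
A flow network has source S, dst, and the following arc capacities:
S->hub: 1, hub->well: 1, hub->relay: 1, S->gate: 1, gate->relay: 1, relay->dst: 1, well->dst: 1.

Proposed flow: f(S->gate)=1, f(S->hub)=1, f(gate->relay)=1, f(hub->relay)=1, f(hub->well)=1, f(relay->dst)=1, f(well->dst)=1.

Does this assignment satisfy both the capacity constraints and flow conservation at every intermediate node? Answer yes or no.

No

Conservation fails at hub: inflow 1 ≠ outflow 2.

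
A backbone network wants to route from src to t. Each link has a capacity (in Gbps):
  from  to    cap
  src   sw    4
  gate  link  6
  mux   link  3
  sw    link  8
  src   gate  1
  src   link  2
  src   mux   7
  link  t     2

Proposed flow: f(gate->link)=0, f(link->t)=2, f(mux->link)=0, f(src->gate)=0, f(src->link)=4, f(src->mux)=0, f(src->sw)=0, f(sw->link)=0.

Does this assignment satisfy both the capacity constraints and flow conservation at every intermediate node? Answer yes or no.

No

Capacity violated on src->link: flow 4 > capacity 2.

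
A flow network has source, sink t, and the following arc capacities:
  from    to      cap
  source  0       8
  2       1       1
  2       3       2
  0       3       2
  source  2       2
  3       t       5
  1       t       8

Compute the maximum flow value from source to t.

Augment source→2→1→t: bottleneck 1. Total 1.
Augment source→2→3→t: bottleneck 1. Total 2.
Augment source→0→3→t: bottleneck 2. Total 4.
No augmenting path remains in the residual graph.

4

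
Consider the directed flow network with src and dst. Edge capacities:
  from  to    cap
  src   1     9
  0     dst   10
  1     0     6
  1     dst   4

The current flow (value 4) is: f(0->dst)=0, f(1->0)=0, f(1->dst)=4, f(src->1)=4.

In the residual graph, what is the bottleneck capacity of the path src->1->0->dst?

Residual capacities along the path: src->1: 5, 1->0: 6, 0->dst: 10.
Minimum is 5.

5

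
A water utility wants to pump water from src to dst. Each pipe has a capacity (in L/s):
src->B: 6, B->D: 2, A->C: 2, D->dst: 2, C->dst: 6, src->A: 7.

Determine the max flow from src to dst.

Augment src->A->C->dst: bottleneck 2. Total 2.
Augment src->B->D->dst: bottleneck 2. Total 4.
No augmenting path remains in the residual graph.

4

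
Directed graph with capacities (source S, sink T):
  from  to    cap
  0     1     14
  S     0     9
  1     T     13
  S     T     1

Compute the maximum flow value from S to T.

10

Augment S->T: bottleneck 1. Total 1.
Augment S->0->1->T: bottleneck 9. Total 10.
No augmenting path remains in the residual graph.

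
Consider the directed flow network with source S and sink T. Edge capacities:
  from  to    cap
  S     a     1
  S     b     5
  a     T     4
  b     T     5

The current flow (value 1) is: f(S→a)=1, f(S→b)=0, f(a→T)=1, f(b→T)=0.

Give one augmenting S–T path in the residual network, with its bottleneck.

S→b→T, bottleneck 5

Residual along S→b→T: S→b: 5, b→T: 5.
Bottleneck = min = 5.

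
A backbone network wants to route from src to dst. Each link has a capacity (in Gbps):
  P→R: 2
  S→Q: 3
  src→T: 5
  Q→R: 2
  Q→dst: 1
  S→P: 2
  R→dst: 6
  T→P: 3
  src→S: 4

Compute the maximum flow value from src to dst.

5

Augment src→S→Q→dst: bottleneck 1. Total 1.
Augment src→S→Q→R→dst: bottleneck 2. Total 3.
Augment src→S→P→R→dst: bottleneck 1. Total 4.
Augment src→T→P→R→dst: bottleneck 1. Total 5.
No augmenting path remains in the residual graph.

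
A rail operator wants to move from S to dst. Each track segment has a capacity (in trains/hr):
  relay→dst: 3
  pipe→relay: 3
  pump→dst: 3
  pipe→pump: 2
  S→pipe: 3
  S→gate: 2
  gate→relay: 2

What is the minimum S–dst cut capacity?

Max flow = 5 (via 3 augmenting paths).
In the residual at optimum, the set reachable from S is {S}.
Cut edges: S→gate (cap 2), S→pipe (cap 3). Sum = 5.

5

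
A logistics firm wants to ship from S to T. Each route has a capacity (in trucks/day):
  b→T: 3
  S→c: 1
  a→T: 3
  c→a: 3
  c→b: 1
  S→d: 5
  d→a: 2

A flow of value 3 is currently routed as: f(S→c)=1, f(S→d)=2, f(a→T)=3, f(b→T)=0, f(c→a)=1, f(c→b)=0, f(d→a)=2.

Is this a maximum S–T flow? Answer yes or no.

Residual reachable from S: {S, d}; T is not reachable.
Saturated cut: S→c, d→a with total capacity 3 = current flow value. Flow is maximum.

Yes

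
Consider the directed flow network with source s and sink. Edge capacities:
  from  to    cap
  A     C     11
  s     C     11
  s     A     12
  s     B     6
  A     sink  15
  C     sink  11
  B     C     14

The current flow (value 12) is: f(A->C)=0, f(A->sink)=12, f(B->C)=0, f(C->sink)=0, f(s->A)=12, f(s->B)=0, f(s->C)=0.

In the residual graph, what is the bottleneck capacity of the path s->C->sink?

Residual capacities along the path: s->C: 11, C->sink: 11.
Minimum is 11.

11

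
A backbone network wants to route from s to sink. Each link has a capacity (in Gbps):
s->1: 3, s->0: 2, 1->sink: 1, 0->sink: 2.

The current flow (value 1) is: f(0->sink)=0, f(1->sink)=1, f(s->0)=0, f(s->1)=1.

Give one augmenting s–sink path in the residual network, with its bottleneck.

s->0->sink, bottleneck 2

Residual along s->0->sink: s->0: 2, 0->sink: 2.
Bottleneck = min = 2.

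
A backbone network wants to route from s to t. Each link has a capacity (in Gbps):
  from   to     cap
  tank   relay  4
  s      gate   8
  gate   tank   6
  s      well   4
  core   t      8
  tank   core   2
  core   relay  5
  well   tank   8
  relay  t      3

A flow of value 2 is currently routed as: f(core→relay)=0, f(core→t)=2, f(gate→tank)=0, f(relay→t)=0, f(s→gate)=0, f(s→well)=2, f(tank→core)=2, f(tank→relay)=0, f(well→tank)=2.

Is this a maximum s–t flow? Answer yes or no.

Residual path s→well→tank→relay→t has bottleneck 2 > 0.
Pushing 2 along it raises the flow to 4, so the given flow is not maximum.

No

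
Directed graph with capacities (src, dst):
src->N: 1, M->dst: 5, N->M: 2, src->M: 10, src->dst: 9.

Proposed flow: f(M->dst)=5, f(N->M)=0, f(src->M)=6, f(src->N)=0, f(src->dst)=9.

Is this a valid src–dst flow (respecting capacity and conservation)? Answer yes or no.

No

Conservation fails at M: inflow 6 ≠ outflow 5.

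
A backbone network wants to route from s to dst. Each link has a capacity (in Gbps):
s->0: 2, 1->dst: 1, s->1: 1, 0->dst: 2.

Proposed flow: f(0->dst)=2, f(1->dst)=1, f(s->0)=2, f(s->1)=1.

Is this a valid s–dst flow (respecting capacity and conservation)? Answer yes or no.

Yes

Every edge has 0 ≤ f(e) ≤ cap(e).
At each intermediate node, inflow equals outflow.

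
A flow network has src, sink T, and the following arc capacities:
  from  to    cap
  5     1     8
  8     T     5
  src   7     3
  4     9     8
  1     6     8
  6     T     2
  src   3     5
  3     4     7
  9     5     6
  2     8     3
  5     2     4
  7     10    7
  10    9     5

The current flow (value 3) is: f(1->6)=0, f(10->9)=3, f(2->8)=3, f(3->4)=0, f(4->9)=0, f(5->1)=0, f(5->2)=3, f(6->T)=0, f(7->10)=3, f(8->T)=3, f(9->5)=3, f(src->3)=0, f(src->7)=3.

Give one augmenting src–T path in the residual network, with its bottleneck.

src->3->4->9->5->1->6->T, bottleneck 2

Residual along src->3->4->9->5->1->6->T: src->3: 5, 3->4: 7, 4->9: 8, 9->5: 3, 5->1: 8, 1->6: 8, 6->T: 2.
Bottleneck = min = 2.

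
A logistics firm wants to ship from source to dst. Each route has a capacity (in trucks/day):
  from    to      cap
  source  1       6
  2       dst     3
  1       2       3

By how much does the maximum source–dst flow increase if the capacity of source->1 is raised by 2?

0

Original max flow = 3.
Edge source->1 does not cross the min cut (source side {1, source}), so extra capacity there cannot help.
New max flow = 3. Increase = 0.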